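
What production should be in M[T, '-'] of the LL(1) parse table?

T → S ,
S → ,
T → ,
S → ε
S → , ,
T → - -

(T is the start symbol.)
T → - -

To find M[T, '-'], we find productions for T where '-' is in the predict set (PREDICT(N → α) = (FIRST(α) \ {ε}) ∪ (FOLLOW(N) if α ⇒* ε)).

Relevant sets:
  FIRST(S) = { ',', ε }

T → S ,: PREDICT = { ',' }
T → ,: PREDICT = { ',' }
T → - -: PREDICT = { '-' }
  '-' is in predict set, so this production goes in M[T, '-']

M[T, '-'] = T → - -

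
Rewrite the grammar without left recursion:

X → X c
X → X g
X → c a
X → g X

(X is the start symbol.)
X is directly left-recursive. The standard transformation for
  A → A α₁ | ... | A α_m | β₁ | ... | β_n
is
  A  → β₁ A' | ... | β_n A'
  A' → α₁ A' | ... | α_m A' | ε

X → c a becomes X → c a X'
X → g X becomes X → g X X'
X → X c becomes X' → c X'
X → X g becomes X' → g X'
Add X' → ε

Resulting grammar:
X → c a X'
X → g X X'
X' → c X'
X' → g X'
X' → ε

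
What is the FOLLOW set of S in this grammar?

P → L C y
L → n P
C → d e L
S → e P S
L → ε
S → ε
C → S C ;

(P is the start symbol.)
{ 'd', 'e' }

To compute FOLLOW(S), find every occurrence of S on a right-hand side N → α S β: add FIRST(β) \ {ε}, and if β is empty or nullable also add FOLLOW(N). Iterate to a fixed point.

In S → e P S: S is at the end; this adds FOLLOW(S) to itself — nothing new
In C → S C ;: S is followed by C ';', add FIRST(C ';') \ {ε} = { 'd', 'e' }

Taking the union: FOLLOW(S) = { 'd', 'e' }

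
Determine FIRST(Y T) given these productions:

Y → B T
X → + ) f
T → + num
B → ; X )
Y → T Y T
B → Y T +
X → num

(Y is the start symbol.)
FIRST sets of the non-terminals involved (from the grammar, by fixed-point iteration):
  FIRST(Y) = { '+', ';' }

To compute FIRST(Y T), process the symbols left to right:
Symbol Y is a non-terminal. Add FIRST(Y) \ {ε} = { '+', ';' }
Y is not nullable (ε ∉ FIRST(Y)), so stop here.
FIRST(Y T) = { '+', ';' }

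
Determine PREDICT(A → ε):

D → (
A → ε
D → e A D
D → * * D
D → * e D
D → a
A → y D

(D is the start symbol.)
PREDICT(A → ε) = (FIRST(RHS) \ {ε}) ∪ (FOLLOW(A) if ε ∈ FIRST(RHS), i.e. RHS ⇒* ε)
The right-hand side is ε (FIRST(ε) = { ε }), so the predict set is FOLLOW(A) = { '(', '*', 'a', 'e' }
PREDICT(A → ε) = { '(', '*', 'a', 'e' }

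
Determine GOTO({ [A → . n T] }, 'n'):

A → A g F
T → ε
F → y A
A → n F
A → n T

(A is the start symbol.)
GOTO(I, 'n') = CLOSURE({ [A → αX.β] : [A → α.Xβ] ∈ I, X = 'n' })

Items with dot before 'n', with the dot advanced:
  [A → . n T] → [A → n . T]
Closure of the advanced items:
  [A → n . T] has the dot before T: add [T → .]

GOTO = { [A → n . T], [T → .] }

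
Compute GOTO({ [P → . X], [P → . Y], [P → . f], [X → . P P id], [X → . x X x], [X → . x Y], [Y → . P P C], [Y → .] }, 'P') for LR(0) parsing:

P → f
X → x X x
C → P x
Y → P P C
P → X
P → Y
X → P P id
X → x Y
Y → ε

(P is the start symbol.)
{ [P → . X], [P → . Y], [P → . f], [X → . P P id], [X → . x X x], [X → . x Y], [X → P . P id], [Y → . P P C], [Y → .], [Y → P . P C] }

GOTO(I, 'P') = CLOSURE({ [A → αX.β] : [A → α.Xβ] ∈ I, X = 'P' })

Items with dot before 'P', with the dot advanced:
  [X → . P P id] → [X → P . P id]
  [Y → . P P C] → [Y → P . P C]
Closure of the advanced items:
  [X → P . P id] has the dot before P: add [P → . f], [P → . X], [P → . Y]
  [P → . X] has the dot before X: add [X → . x X x], [X → . P P id], [X → . x Y]
  [P → . Y] has the dot before Y: add [Y → . P P C], [Y → .]

GOTO = { [P → . X], [P → . Y], [P → . f], [X → . P P id], [X → . x X x], [X → . x Y], [X → P . P id], [Y → . P P C], [Y → .], [Y → P . P C] }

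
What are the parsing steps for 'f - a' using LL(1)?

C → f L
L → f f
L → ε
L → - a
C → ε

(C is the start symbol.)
LL(1) parsing maintains a stack (initially the start symbol over $) and the input. At each step: if the stack top is a terminal, match it against the current input token; if it is a non-terminal N, replace it with the RHS of M[N, lookahead] (the unique production whose predict set contains the lookahead).

Stack is shown with the top on the left.

Stack  Input    Action
----------------------
C $    f - a $  output C → f L
f L $  f - a $  match 'f'
L $    - a $    output L → - a
- a $  - a $    match '-'
a $    a $      match 'a'
$      $        accept

The string is accepted.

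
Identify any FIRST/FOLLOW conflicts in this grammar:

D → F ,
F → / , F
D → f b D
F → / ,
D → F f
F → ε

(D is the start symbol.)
Nullable non-terminals: F.

F: nullable alternative(s) F → ε; FOLLOW(F) = { ',', 'f' }
  F → / , F: FIRST \ {ε} = { '/' } — disjoint from FOLLOW(F)
  F → / ,: FIRST \ {ε} = { '/' } — disjoint from FOLLOW(F)
  F → ε: FIRST \ {ε} = { } — this is the only nullable alternative, skip

D has no nullable alternative, so no FIRST/FOLLOW check is needed there.

No FIRST/FOLLOW conflicts found.

Answer: No FIRST/FOLLOW conflicts.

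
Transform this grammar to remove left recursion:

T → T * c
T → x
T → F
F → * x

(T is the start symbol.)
T → x T'
T → F T'
T' → * c T'
T' → ε
F → * x

T is directly left-recursive. The standard transformation for
  A → A α₁ | ... | A α_m | β₁ | ... | β_n
is
  A  → β₁ A' | ... | β_n A'
  A' → α₁ A' | ... | α_m A' | ε

T → x becomes T → x T'
T → F becomes T → F T'
T → T * c becomes T' → * c T'
Add T' → ε

Productions for other non-terminals are unchanged:
  F → * x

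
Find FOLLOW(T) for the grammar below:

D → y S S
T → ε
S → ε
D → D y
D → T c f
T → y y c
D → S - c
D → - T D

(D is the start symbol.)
{ '-', 'c', 'y' }

To compute FOLLOW(T), find every occurrence of T on a right-hand side N → α T β: add FIRST(β) \ {ε}, and if β is empty or nullable also add FOLLOW(N). Iterate to a fixed point.

In D → T c f: T is followed by c f, add FIRST(c f) \ {ε} = { 'c' }
In D → - T D: T is followed by D, add FIRST(D) \ {ε} = { '-', 'c', 'y' }

Taking the union: FOLLOW(T) = { '-', 'c', 'y' }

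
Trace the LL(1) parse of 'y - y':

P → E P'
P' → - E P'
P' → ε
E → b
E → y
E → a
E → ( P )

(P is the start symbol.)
LL(1) parsing maintains a stack (initially the start symbol over $) and the input. At each step: if the stack top is a terminal, match it against the current input token; if it is a non-terminal N, replace it with the RHS of M[N, lookahead] (the unique production whose predict set contains the lookahead).

Stack is shown with the top on the left.

Stack     Input    Action
-------------------------
P $       y - y $  output P → E P'
E P' $    y - y $  output E → y
y P' $    y - y $  match 'y'
P' $      - y $    output P' → - E P'
- E P' $  - y $    match '-'
E P' $    y $      output E → y
y P' $    y $      match 'y'
P' $      $        output P' → ε
$         $        accept

The string is accepted.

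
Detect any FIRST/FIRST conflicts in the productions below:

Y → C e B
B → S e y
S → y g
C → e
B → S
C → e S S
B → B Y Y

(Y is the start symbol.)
Yes. B → S e y / B → S on { 'y' }; B → S e y / B → B Y Y on { 'y' }; B → S / B → B Y Y on { 'y' }; C → e / C → e S S on { 'e' }

FIRST sets of the non-terminals at (or reachable through a nullable prefix from) the front of some alternative:
  FIRST(S) = { 'y' }
  FIRST(B) = { 'y' }

Productions for B:
  B → S e y: FIRST = { 'y' }
  B → S: FIRST = { 'y' }
  B → B Y Y: FIRST = { 'y' }
Productions for C:
  C → e: FIRST = { 'e' }
  C → e S S: FIRST = { 'e' }
Y, S have only one production, so no FIRST/FIRST conflict is possible there.

Conflict for B: B → S e y and B → S
  Overlap: { 'y' }
Conflict for B: B → S e y and B → B Y Y
  Overlap: { 'y' }
Conflict for B: B → S and B → B Y Y
  Overlap: { 'y' }
Conflict for C: C → e and C → e S S
  Overlap: { 'e' }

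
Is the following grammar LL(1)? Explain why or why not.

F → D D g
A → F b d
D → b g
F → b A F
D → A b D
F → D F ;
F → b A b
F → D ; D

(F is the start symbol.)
No. Predict set conflict for F: { 'b' }

Relevant sets:
  FIRST(D) = { 'b' }
  FIRST(A) = { 'b' }

For F:
  PREDICT(F → D D g) = { 'b' }
  PREDICT(F → b A F) = { 'b' }
  PREDICT(F → D F ';') = { 'b' }
  PREDICT(F → b A b) = { 'b' }
  PREDICT(F → D ';' D) = { 'b' }
For D:
  PREDICT(D → b g) = { 'b' }
  PREDICT(D → A b D) = { 'b' }
A has a single production, so nothing to check there.

Conflict found: Predict set conflict for F: { 'b' }
The grammar is NOT LL(1).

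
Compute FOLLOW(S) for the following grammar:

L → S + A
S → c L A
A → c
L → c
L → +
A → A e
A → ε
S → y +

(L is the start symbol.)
{ '+' }

To compute FOLLOW(S), find every occurrence of S on a right-hand side N → α S β: add FIRST(β) \ {ε}, and if β is empty or nullable also add FOLLOW(N). Iterate to a fixed point.

In L → S + A: S is followed by '+' A, add FIRST('+' A) \ {ε} = { '+' }

Taking the union: FOLLOW(S) = { '+' }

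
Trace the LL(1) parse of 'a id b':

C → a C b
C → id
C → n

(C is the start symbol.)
Stack is shown with the top on the left.

Stack    Input     Action
-------------------------
C $      a id b $  output C → a C b
a C b $  a id b $  match 'a'
C b $    id b $    output C → id
id b $   id b $    match 'id'
b $      b $       match 'b'
$        $         accept

The string is accepted.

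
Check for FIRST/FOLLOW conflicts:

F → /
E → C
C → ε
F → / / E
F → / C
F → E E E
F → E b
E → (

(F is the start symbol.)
A FIRST/FOLLOW conflict occurs when a non-terminal N has a nullable alternative N → β (β ⇒* ε) and another alternative N → α with FIRST(α) ∩ FOLLOW(N) ≠ ∅: on such a lookahead the parser cannot decide between expanding α and letting N vanish via β.

Nullable non-terminals: C, E, F.
FIRST sets used below: FIRST(C) = { ε }, FIRST(E) = { '(', ε }
C has a nullable alternative but only one production, so nothing to check.

E: nullable alternative(s) E → C; FOLLOW(E) = { $, '(', 'b' }
  E → C: FIRST \ {ε} = { } — this is the only nullable alternative, skip
  E → (: FIRST \ {ε} = { '(' } — overlaps FOLLOW(E) on { '(' }: CONFLICT

F: nullable alternative(s) F → E E E; FOLLOW(F) = { $ }
  F → /: FIRST \ {ε} = { '/' } — disjoint from FOLLOW(F)
  F → / / E: FIRST \ {ε} = { '/' } — disjoint from FOLLOW(F)
  F → / C: FIRST \ {ε} = { '/' } — disjoint from FOLLOW(F)
  F → E E E: FIRST \ {ε} = { '(' } — this is the only nullable alternative, skip
  F → E b: FIRST \ {ε} = { '(', 'b' } — disjoint from FOLLOW(F)

So the grammar has 1 FIRST/FOLLOW conflict (marked CONFLICT above).

Answer: Yes. E → '(' with FOLLOW(E) on { '(' }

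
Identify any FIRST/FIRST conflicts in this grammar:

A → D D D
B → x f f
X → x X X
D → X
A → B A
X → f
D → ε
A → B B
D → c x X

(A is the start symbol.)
Yes. A → D D D / A → B A on { 'x' }; A → D D D / A → B B on { 'x' }; A → B A / A → B B on { 'x' }

A FIRST/FIRST conflict occurs when two productions N → α and N → β for the same non-terminal have FIRST(α) ∩ FIRST(β) ≠ ∅ (with ε ∈ FIRST of a nullable right-hand side, so two nullable alternatives also conflict).

FIRST sets of the non-terminals at (or reachable through a nullable prefix from) the front of some alternative:
  FIRST(D) = { 'c', 'f', 'x', ε }
  FIRST(B) = { 'x' }
  FIRST(X) = { 'f', 'x' }

Productions for A:
  A → D D D: FIRST = { 'c', 'f', 'x', ε }
  A → B A: FIRST = { 'x' }
  A → B B: FIRST = { 'x' }
Productions for X:
  X → x X X: FIRST = { 'x' }
  X → f: FIRST = { 'f' }
Productions for D:
  D → X: FIRST = { 'f', 'x' }
  D → ε: FIRST = { ε }
  D → c x X: FIRST = { 'c' }
B has only one production, so no FIRST/FIRST conflict is possible there.

Conflict for A: A → D D D and A → B A
  Overlap: { 'x' }
Conflict for A: A → D D D and A → B B
  Overlap: { 'x' }
Conflict for A: A → B A and A → B B
  Overlap: { 'x' }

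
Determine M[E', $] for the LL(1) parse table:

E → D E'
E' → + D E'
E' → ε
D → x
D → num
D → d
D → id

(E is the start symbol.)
E' → ε

To find M[E', $], we find productions for E' where $ is in the predict set (PREDICT(N → α) = (FIRST(α) \ {ε}) ∪ (FOLLOW(N) if α ⇒* ε)).

Relevant sets:
  FOLLOW(E') = { $ }

E' → + D E': PREDICT = { '+' }
E' → ε: PREDICT = { $ }
  $ is in predict set, so this production goes in M[E', $]

M[E', $] = E' → ε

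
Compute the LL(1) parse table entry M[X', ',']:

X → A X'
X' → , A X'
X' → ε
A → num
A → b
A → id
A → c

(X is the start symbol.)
X' → , A X'

To find M[X', ','], we find productions for X' where ',' is in the predict set (PREDICT(N → α) = (FIRST(α) \ {ε}) ∪ (FOLLOW(N) if α ⇒* ε)).

Relevant sets:
  FOLLOW(X') = { $ }

X' → , A X': PREDICT = { ',' }
  ',' is in predict set, so this production goes in M[X', ',']
X' → ε: PREDICT = { $ }

M[X', ','] = X' → , A X'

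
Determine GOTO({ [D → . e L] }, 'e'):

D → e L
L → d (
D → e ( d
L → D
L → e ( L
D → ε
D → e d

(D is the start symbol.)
GOTO(I, 'e') = CLOSURE({ [A → αX.β] : [A → α.Xβ] ∈ I, X = 'e' })

Items with dot before 'e', with the dot advanced:
  [D → . e L] → [D → e . L]
Closure of the advanced items:
  [D → e . L] has the dot before L: add [L → . d (], [L → . D], [L → . e ( L]
  [L → . D] has the dot before D: add [D → . e L], [D → . e ( d], [D → .], [D → . e d]

GOTO = { [D → . e ( d], [D → . e L], [D → . e d], [D → .], [D → e . L], [L → . D], [L → . d (], [L → . e ( L] }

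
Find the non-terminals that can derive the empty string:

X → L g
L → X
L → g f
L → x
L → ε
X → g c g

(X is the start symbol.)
{ 'L' }

ε-productions: L → ε
So L is immediately nullable.
No further non-terminal can be added: every production for the remaining non-terminals contains a terminal or a non-nullable non-terminal.
Nullable = { 'L' }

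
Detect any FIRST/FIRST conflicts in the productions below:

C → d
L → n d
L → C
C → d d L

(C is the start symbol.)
Yes. C → d / C → d d L on { 'd' }

FIRST sets of the non-terminals at (or reachable through a nullable prefix from) the front of some alternative:
  FIRST(C) = { 'd' }

Productions for C:
  C → d: FIRST = { 'd' }
  C → d d L: FIRST = { 'd' }
Productions for L:
  L → n d: FIRST = { 'n' }
  L → C: FIRST = { 'd' }

Conflict for C: C → d and C → d d L
  Overlap: { 'd' }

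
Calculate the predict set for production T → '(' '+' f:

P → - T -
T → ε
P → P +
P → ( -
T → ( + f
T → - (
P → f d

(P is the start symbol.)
PREDICT(T → '(' '+' f) = (FIRST(RHS) \ {ε}) ∪ (FOLLOW(T) if ε ∈ FIRST(RHS), i.e. RHS ⇒* ε)
FIRST('(' '+' f) = { '(' }
ε ∉ FIRST('(' '+' f), so FOLLOW(T) is not added.
PREDICT(T → '(' '+' f) = { '(' }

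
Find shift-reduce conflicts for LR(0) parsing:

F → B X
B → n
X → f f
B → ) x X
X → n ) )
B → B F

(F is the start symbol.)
Augment with F' → F and build the canonical LR(0) collection (I0 = CLOSURE({[F' → . F]}), then GOTO on every symbol after a dot until no new states appear). It has 15 states:
  I0: { [B → . ) x X], [B → . B F], [B → . n], [F → . B X], [F' → . F] }  — shift
  I1: { [B → ) . x X] }  — shift
  I2: { [B → . ) x X], [B → . B F], [B → . n], [B → B . F], [F → . B X], [F → B . X], [X → . f f], [X → . n ) )] }  — shift
  I3: { [F' → F .] }  — accept
  I4: { [B → n .] }  — reduce
  I5: { [B → B F .] }  — reduce
  I6: { [F → B X .] }  — reduce
  I7: { [X → f . f] }  — shift
  I8: { [B → n .], [X → n . ) )] }  — shift, reduce
  I9: { [X → n ) . )] }  — shift
  I10: { [X → n ) ) .] }  — reduce
  I11: { [X → f f .] }  — reduce
  I12: { [B → ) x . X], [X → . f f], [X → . n ) )] }  — shift
  I13: { [B → ) x X .] }  — reduce
  I14: { [X → n . ) )] }  — shift

I8 contains reduce item [B → n .] and shift item [X → n . ) )] — shift-reduce conflict.

Answer: Yes — I8: [B → n .] vs [X → n . ) )]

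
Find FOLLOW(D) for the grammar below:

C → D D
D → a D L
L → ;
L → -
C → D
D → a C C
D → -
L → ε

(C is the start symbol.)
{ $, '-', ';', 'a' }

To compute FOLLOW(D), find every occurrence of D on a right-hand side N → α D β: add FIRST(β) \ {ε}, and if β is empty or nullable also add FOLLOW(N). Iterate to a fixed point.

In C → D D: D is followed by D, add FIRST(D) \ {ε} = { '-', 'a' }
In C → D D: D is at the end, add FOLLOW(C)
In D → a D L: D is followed by L, add FIRST(L) \ {ε} = { '-', ';' }
  L is nullable, so FOLLOW(D) is also included — that is the set being defined, nothing new
In C → D: D is at the end, add FOLLOW(C)

The FOLLOW sets referred to above (computed the same way, to a fixed point):
  FOLLOW(C) = { $, '-', ';', 'a' }

Taking the union: FOLLOW(D) = { $, '-', ';', 'a' }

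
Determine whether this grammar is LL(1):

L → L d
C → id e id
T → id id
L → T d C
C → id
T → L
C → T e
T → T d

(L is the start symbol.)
Relevant sets:
  FIRST(L) = { 'id' }
  FIRST(T) = { 'id' }

For L:
  PREDICT(L → L d) = { 'id' }
  PREDICT(L → T d C) = { 'id' }
For C:
  PREDICT(C → id e id) = { 'id' }
  PREDICT(C → id) = { 'id' }
  PREDICT(C → T e) = { 'id' }
For T:
  PREDICT(T → id id) = { 'id' }
  PREDICT(T → L) = { 'id' }
  PREDICT(T → T d) = { 'id' }

Conflict found: Predict set conflict for L: { 'id' }
The grammar is NOT LL(1).

Answer: No. Predict set conflict for L: { 'id' }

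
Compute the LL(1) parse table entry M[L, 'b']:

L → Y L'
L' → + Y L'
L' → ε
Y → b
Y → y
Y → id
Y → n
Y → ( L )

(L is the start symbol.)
L → Y L'

To find M[L, 'b'], we find productions for L where 'b' is in the predict set (PREDICT(N → α) = (FIRST(α) \ {ε}) ∪ (FOLLOW(N) if α ⇒* ε)).

Relevant sets:
  FIRST(Y) = { '(', 'b', 'id', 'n', 'y' }

L → Y L': PREDICT = { '(', 'b', 'id', 'n', 'y' }
  'b' is in predict set, so this production goes in M[L, 'b']

M[L, 'b'] = L → Y L'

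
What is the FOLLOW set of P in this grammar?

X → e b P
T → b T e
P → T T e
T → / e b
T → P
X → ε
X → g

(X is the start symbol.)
{ $, '/', 'b', 'e' }

To compute FOLLOW(P), find every occurrence of P on a right-hand side N → α P β: add FIRST(β) \ {ε}, and if β is empty or nullable also add FOLLOW(N). Iterate to a fixed point.

In X → e b P: P is at the end, add FOLLOW(X)
In T → P: P is at the end, add FOLLOW(T)

The FOLLOW sets referred to above (computed the same way, to a fixed point):
  FOLLOW(X) = { $ }
  FOLLOW(T) = { '/', 'b', 'e' }

Taking the union: FOLLOW(P) = { $, '/', 'b', 'e' }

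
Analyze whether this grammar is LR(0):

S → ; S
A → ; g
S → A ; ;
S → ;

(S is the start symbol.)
No. Shift-reduce conflict between [S → ; .] and [A → . ; g]

Augment with S' → S and build the canonical LR(0) collection (I0 = CLOSURE({[S' → . S]}), then GOTO on every symbol after a dot until no new states appear). It has 8 states:
  I0: { [A → . ; g], [S → . ; S], [S → . ;], [S → . A ; ;], [S' → . S] }  — shift
  I1: { [A → . ; g], [A → ; . g], [S → . ; S], [S → . ;], [S → . A ; ;], [S → ; . S], [S → ; .] }  — shift, reduce
  I2: { [S → A . ; ;] }  — shift
  I3: { [S' → S .] }  — accept
  I4: { [S → A ; . ;] }  — shift
  I5: { [S → A ; ; .] }  — reduce
  I6: { [S → ; S .] }  — reduce
  I7: { [A → ; g .] }  — reduce

Conflict in state I1:
  Shift-reduce conflict between [S → ; .] and [A → . ; g]
So the grammar is NOT LR(0).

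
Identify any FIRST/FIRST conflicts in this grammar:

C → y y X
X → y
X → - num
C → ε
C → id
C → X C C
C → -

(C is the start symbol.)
FIRST sets of the non-terminals at (or reachable through a nullable prefix from) the front of some alternative:
  FIRST(X) = { '-', 'y' }

Productions for C:
  C → y y X: FIRST = { 'y' }
  C → ε: FIRST = { ε }
  C → id: FIRST = { 'id' }
  C → X C C: FIRST = { '-', 'y' }
  C → -: FIRST = { '-' }
Productions for X:
  X → y: FIRST = { 'y' }
  X → - num: FIRST = { '-' }

Conflict for C: C → y y X and C → X C C
  Overlap: { 'y' }
Conflict for C: C → X C C and C → -
  Overlap: { '-' }

Answer: Yes. C → y y X / C → X C C on { 'y' }; C → X C C / C → '-' on { '-' }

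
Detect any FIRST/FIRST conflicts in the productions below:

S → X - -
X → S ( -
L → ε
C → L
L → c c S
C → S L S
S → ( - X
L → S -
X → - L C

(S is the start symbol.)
A FIRST/FIRST conflict occurs when two productions N → α and N → β for the same non-terminal have FIRST(α) ∩ FIRST(β) ≠ ∅ (with ε ∈ FIRST of a nullable right-hand side, so two nullable alternatives also conflict).

FIRST sets of the non-terminals at (or reachable through a nullable prefix from) the front of some alternative:
  FIRST(X) = { '(', '-' }
  FIRST(S) = { '(', '-' }
  FIRST(L) = { '(', '-', 'c', ε }

Productions for S:
  S → X - -: FIRST = { '(', '-' }
  S → ( - X: FIRST = { '(' }
Productions for X:
  X → S ( -: FIRST = { '(', '-' }
  X → - L C: FIRST = { '-' }
Productions for L:
  L → ε: FIRST = { ε }
  L → c c S: FIRST = { 'c' }
  L → S -: FIRST = { '(', '-' }
Productions for C:
  C → L: FIRST = { '(', '-', 'c', ε }
  C → S L S: FIRST = { '(', '-' }

Conflict for S: S → X - - and S → ( - X
  Overlap: { '(' }
Conflict for X: X → S ( - and X → - L C
  Overlap: { '-' }
Conflict for C: C → L and C → S L S
  Overlap: { '(', '-' }

Answer: Yes. S → X '-' '-' / S → '(' '-' X on { '(' }; X → S '(' '-' / X → '-' L C on { '-' }; C → L / C → S L S on { '(', '-' }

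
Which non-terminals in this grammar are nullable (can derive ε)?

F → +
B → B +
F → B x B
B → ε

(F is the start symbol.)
{ 'B' }

A non-terminal is nullable if it can derive ε (the empty string): either it has an ε-production, or it has a production whose right-hand side consists entirely of nullable non-terminals.

ε-productions: B → ε
So B is immediately nullable.
No further non-terminal can be added: every production for the remaining non-terminals contains a terminal or a non-nullable non-terminal.
Nullable = { 'B' }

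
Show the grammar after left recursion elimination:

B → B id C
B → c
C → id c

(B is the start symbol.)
B → c B'
B' → id C B'
B' → ε
C → id c

B is directly left-recursive. The standard transformation for
  A → A α₁ | ... | A α_m | β₁ | ... | β_n
is
  A  → β₁ A' | ... | β_n A'
  A' → α₁ A' | ... | α_m A' | ε

B → c becomes B → c B'
B → B id C becomes B' → id C B'
Add B' → ε

Productions for other non-terminals are unchanged:
  C → id c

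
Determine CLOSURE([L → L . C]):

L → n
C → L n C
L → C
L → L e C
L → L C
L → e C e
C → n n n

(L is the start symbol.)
{ [C → . L n C], [C → . n n n], [L → . C], [L → . L C], [L → . L e C], [L → . e C e], [L → . n], [L → L . C] }

Start with: [L → L . C]
  [L → L . C] has the dot before C: add [C → . L n C], [C → . n n n]
  [C → . L n C] has the dot before L: add [L → . n], [L → . C], [L → . L e C], [L → . L C], [L → . e C e]
No further items can be added.

CLOSURE = { [C → . L n C], [C → . n n n], [L → . C], [L → . L C], [L → . L e C], [L → . e C e], [L → . n], [L → L . C] }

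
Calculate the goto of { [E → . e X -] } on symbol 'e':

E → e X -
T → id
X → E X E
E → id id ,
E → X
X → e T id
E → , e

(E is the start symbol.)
{ [E → . , e], [E → . X], [E → . e X -], [E → . id id ,], [E → e . X -], [X → . E X E], [X → . e T id] }

GOTO(I, 'e') = CLOSURE({ [A → αX.β] : [A → α.Xβ] ∈ I, X = 'e' })

Items with dot before 'e', with the dot advanced:
  [E → . e X -] → [E → e . X -]
Closure of the advanced items:
  [E → e . X -] has the dot before X: add [X → . E X E], [X → . e T id]
  [X → . E X E] has the dot before E: add [E → . e X -], [E → . id id ,], [E → . X], [E → . , e]

GOTO = { [E → . , e], [E → . X], [E → . e X -], [E → . id id ,], [E → e . X -], [X → . E X E], [X → . e T id] }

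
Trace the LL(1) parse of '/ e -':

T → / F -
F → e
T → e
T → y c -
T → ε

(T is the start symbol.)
LL(1) parsing maintains a stack (initially the start symbol over $) and the input. At each step: if the stack top is a terminal, match it against the current input token; if it is a non-terminal N, replace it with the RHS of M[N, lookahead] (the unique production whose predict set contains the lookahead).

Stack is shown with the top on the left.

Stack    Input    Action
------------------------
T $      / e - $  output T → / F -
/ F - $  / e - $  match '/'
F - $    e - $    output F → e
e - $    e - $    match 'e'
- $      - $      match '-'
$        $        accept

The string is accepted.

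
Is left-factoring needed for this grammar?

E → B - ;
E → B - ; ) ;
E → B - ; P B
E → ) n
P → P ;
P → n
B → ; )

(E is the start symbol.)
Yes, E has productions with common prefix 'B - ;'

Left-factoring is needed when two productions for the same non-terminal
share a common prefix on the right-hand side.

Productions for E:
  E → B - ;
  E → B - ; ) ;
  E → B - ; P B
  E → ) n
Productions for P:
  P → P ;
  P → n

Found common prefix 'B - ;' in productions for E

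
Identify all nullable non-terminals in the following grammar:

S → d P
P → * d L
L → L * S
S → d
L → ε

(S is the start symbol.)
{ 'L' }

A non-terminal is nullable if it can derive ε (the empty string): either it has an ε-production, or it has a production whose right-hand side consists entirely of nullable non-terminals.

ε-productions: L → ε
So L is immediately nullable.
No further non-terminal can be added: every production for the remaining non-terminals contains a terminal or a non-nullable non-terminal.
Nullable = { 'L' }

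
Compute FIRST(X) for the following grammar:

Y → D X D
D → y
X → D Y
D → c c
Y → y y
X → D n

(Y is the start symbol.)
FIRST sets of the other non-terminals involved (by the same procedure, iterated to a fixed point):
  FIRST(D) = { 'c', 'y' }

From X → D Y:
  - D is a non-terminal: add FIRST(D) \ {ε} = { 'c', 'y' }
    D is not nullable, so stop
From X → D n:
  - D is a non-terminal: add FIRST(D) \ {ε} = { 'c', 'y' }
    D is not nullable, so stop

Collecting: FIRST(X) = { 'c', 'y' }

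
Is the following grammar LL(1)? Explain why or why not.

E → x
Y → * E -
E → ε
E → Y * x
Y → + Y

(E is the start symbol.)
Yes, the grammar is LL(1).

Relevant sets:
  FIRST(Y) = { '*', '+' }
  FOLLOW(E) = { $, '-' }

For E:
  PREDICT(E → x) = { 'x' }
  PREDICT(E → ε) = { $, '-' }
  PREDICT(E → Y '*' x) = { '*', '+' }
For Y:
  PREDICT(Y → '*' E '-') = { '*' }
  PREDICT(Y → '+' Y) = { '+' }

All predict sets are disjoint. The grammar IS LL(1).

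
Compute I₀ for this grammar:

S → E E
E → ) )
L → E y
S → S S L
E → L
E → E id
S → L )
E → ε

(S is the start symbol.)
{ [E → . ) )], [E → . E id], [E → . L], [E → .], [L → . E y], [S → . E E], [S → . L )], [S → . S S L], [S' → . S] }

First, augment the grammar with S' → S
I₀ = CLOSURE({ [S' → . S] }):
  [S' → . S] has the dot before S: add [S → . E E], [S → . S S L], [S → . L )]
  [S → . E E] has the dot before E: add [E → . ) )], [E → . L], [E → . E id], [E → .]
  [S → . L )] has the dot before L: add [L → . E y]
No further items can be added.

I₀ = { [E → . ) )], [E → . E id], [E → . L], [E → .], [L → . E y], [S → . E E], [S → . L )], [S → . S S L], [S' → . S] }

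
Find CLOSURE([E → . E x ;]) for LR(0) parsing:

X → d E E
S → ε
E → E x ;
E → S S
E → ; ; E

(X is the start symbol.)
To compute CLOSURE, for each item [A → α.Bβ] where B is a non-terminal, add [B → .γ] for all productions B → γ; repeat for the newly added items until nothing changes.

Start with: [E → . E x ;]
  [E → . E x ;] has the dot before E: add [E → . S S], [E → . ; ; E]
  [E → . S S] has the dot before S: add [S → .]
No further items can be added.

CLOSURE = { [E → . ; ; E], [E → . E x ;], [E → . S S], [S → .] }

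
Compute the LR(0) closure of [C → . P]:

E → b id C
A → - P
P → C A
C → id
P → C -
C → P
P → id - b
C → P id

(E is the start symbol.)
To compute CLOSURE, for each item [A → α.Bβ] where B is a non-terminal, add [B → .γ] for all productions B → γ; repeat for the newly added items until nothing changes.

Start with: [C → . P]
  [C → . P] has the dot before P: add [P → . C A], [P → . C -], [P → . id - b]
  [P → . C A] has the dot before C: add [C → . id], [C → . P id]
No further items can be added.

CLOSURE = { [C → . P id], [C → . P], [C → . id], [P → . C -], [P → . C A], [P → . id - b] }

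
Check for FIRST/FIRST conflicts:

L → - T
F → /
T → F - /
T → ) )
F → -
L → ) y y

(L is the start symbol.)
No FIRST/FIRST conflicts.

FIRST sets of the non-terminals at (or reachable through a nullable prefix from) the front of some alternative:
  FIRST(F) = { '-', '/' }

Productions for L:
  L → - T: FIRST = { '-' }
  L → ) y y: FIRST = { ')' }
Productions for F:
  F → /: FIRST = { '/' }
  F → -: FIRST = { '-' }
Productions for T:
  T → F - /: FIRST = { '-', '/' }
  T → ) ): FIRST = { ')' }

All alternatives of each non-terminal have pairwise disjoint FIRST sets.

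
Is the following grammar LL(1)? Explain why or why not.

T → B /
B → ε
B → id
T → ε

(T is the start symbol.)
A grammar is LL(1) if for each non-terminal N with multiple productions, the predict sets of those productions are pairwise disjoint, where PREDICT(N → α) = (FIRST(α) \ {ε}) ∪ (FOLLOW(N) if α ⇒* ε).

Relevant sets:
  FIRST(B) = { 'id', ε }
  FOLLOW(T) = { $ }
  FOLLOW(B) = { '/' }

For T:
  PREDICT(T → B '/') = { '/', 'id' }
  PREDICT(T → ε) = { $ }
For B:
  PREDICT(B → ε) = { '/' }
  PREDICT(B → id) = { 'id' }

All predict sets are disjoint. The grammar IS LL(1).

Answer: Yes, the grammar is LL(1).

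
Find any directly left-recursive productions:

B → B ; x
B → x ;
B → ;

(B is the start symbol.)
Direct left recursion occurs when N → N α for some non-terminal N (the right-hand side begins with the left-hand side itself).

B → B ; x: LEFT RECURSIVE (starts with B)
B → x ;: starts with x
B → ;: starts with ';'

The grammar has direct left recursion on: B.

Answer: Yes, B is left-recursive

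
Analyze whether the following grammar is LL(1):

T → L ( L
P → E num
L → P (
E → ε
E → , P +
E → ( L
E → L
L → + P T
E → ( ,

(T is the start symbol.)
No. Predict set conflict for L: { '+' }

A grammar is LL(1) if for each non-terminal N with multiple productions, the predict sets of those productions are pairwise disjoint, where PREDICT(N → α) = (FIRST(α) \ {ε}) ∪ (FOLLOW(N) if α ⇒* ε).

Relevant sets:
  FIRST(P) = { '(', '+', ',', 'num' }
  FIRST(L) = { '(', '+', ',', 'num' }
  FOLLOW(E) = { 'num' }

For L:
  PREDICT(L → P '(') = { '(', '+', ',', 'num' }
  PREDICT(L → '+' P T) = { '+' }
For E:
  PREDICT(E → ε) = { 'num' }
  PREDICT(E → ',' P '+') = { ',' }
  PREDICT(E → '(' L) = { '(' }
  PREDICT(E → L) = { '(', '+', ',', 'num' }
  PREDICT(E → '(' ',') = { '(' }
T, P have a single production, so nothing to check there.

Conflict found: Predict set conflict for L: { '+' }
The grammar is NOT LL(1).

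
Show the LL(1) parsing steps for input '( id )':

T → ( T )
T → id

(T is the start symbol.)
Stack is shown with the top on the left.

Stack    Input     Action
-------------------------
T $      ( id ) $  output T → ( T )
( T ) $  ( id ) $  match '('
T ) $    id ) $    output T → id
id ) $   id ) $    match 'id'
) $      ) $       match ')'
$        $         accept

The string is accepted.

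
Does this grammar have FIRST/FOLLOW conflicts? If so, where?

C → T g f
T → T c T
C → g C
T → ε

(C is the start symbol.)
Yes. T → T c T with FOLLOW(T) on { 'c' }

Nullable non-terminals: T.
FIRST sets used below: FIRST(T) = { 'c', ε }

T: nullable alternative(s) T → ε; FOLLOW(T) = { 'c', 'g' }
  T → T c T: FIRST \ {ε} = { 'c' } — overlaps FOLLOW(T) on { 'c' }: CONFLICT
  T → ε: FIRST \ {ε} = { } — this is the only nullable alternative, skip

C has no nullable alternative, so no FIRST/FOLLOW check is needed there.

So the grammar has 1 FIRST/FOLLOW conflict (marked CONFLICT above).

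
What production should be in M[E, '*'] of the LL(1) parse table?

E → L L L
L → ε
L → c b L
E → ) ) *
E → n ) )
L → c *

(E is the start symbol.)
Empty (error entry)

To find M[E, '*'], we find productions for E where '*' is in the predict set (PREDICT(N → α) = (FIRST(α) \ {ε}) ∪ (FOLLOW(N) if α ⇒* ε)).

Relevant sets:
  FIRST(L) = { 'c', ε }
  FOLLOW(E) = { $ }

E → L L L: PREDICT = { $, 'c' }
E → ) ) *: PREDICT = { ')' }
E → n ) ): PREDICT = { 'n' }

M[E, '*'] is empty (no production applies)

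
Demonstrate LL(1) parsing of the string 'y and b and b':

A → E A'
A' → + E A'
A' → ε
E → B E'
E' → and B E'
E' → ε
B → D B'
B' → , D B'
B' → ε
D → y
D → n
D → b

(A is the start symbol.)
Stack is shown with the top on the left.

Stack          Input            Action
--------------------------------------
A $            y and b and b $  output A → E A'
E A' $         y and b and b $  output E → B E'
B E' A' $      y and b and b $  output B → D B'
D B' E' A' $   y and b and b $  output D → y
y B' E' A' $   y and b and b $  match 'y'
B' E' A' $     and b and b $    output B' → ε
E' A' $        and b and b $    output E' → and B E'
and B E' A' $  and b and b $    match 'and'
B E' A' $      b and b $        output B → D B'
D B' E' A' $   b and b $        output D → b
b B' E' A' $   b and b $        match 'b'
B' E' A' $     and b $          output B' → ε
E' A' $        and b $          output E' → and B E'
and B E' A' $  and b $          match 'and'
B E' A' $      b $              output B → D B'
D B' E' A' $   b $              output D → b
b B' E' A' $   b $              match 'b'
B' E' A' $     $                output B' → ε
E' A' $        $                output E' → ε
A' $           $                output A' → ε
$              $                accept

The string is accepted.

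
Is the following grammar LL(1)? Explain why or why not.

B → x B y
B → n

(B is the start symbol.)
A grammar is LL(1) if for each non-terminal N with multiple productions, the predict sets of those productions are pairwise disjoint, where PREDICT(N → α) = (FIRST(α) \ {ε}) ∪ (FOLLOW(N) if α ⇒* ε).

For B:
  PREDICT(B → x B y) = { 'x' }
  PREDICT(B → n) = { 'n' }

All predict sets are disjoint. The grammar IS LL(1).

Answer: Yes, the grammar is LL(1).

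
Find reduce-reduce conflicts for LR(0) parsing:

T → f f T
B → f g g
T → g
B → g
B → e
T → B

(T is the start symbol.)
Yes — I5: [B → g .] vs [T → g .]

A reduce-reduce conflict occurs when an LR(0) state has two complete items [A → α .] and [B → β .] — both call for a reduction, and with no lookahead the parser cannot choose between them.

Augment with T' → T and build the canonical LR(0) collection (I0 = CLOSURE({[T' → . T]}), then GOTO on every symbol after a dot until no new states appear). It has 10 states:
  I0: { [B → . e], [B → . f g g], [B → . g], [T → . B], [T → . f f T], [T → . g], [T' → . T] }  — shift
  I1: { [T → B .] }  — reduce
  I2: { [T' → T .] }  — accept
  I3: { [B → e .] }  — reduce
  I4: { [B → f . g g], [T → f . f T] }  — shift
  I5: { [B → g .], [T → g .] }  — 2 reduces
  I6: { [B → . e], [B → . f g g], [B → . g], [T → . B], [T → . f f T], [T → . g], [T → f f . T] }  — shift
  I7: { [B → f g . g] }  — shift
  I8: { [B → f g g .] }  — reduce
  I9: { [T → f f T .] }  — reduce

I5 contains complete items [B → g .], [T → g .] — reduce-reduce conflict.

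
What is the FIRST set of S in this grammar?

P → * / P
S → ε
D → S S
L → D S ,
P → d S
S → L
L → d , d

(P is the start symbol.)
{ ',', 'd', ε }

To compute FIRST(S), examine every production with S on the left-hand side, reading each right-hand side left to right until a non-nullable symbol is reached.

FIRST sets of the other non-terminals involved (by the same procedure, iterated to a fixed point):
  FIRST(L) = { ',', 'd' }

From S → ε:
  - ε-production, so ε ∈ FIRST(S)
From S → L:
  - L is a non-terminal: add FIRST(L) \ {ε} = { ',', 'd' }
    L is not nullable, so stop

Collecting: FIRST(S) = { ',', 'd', ε }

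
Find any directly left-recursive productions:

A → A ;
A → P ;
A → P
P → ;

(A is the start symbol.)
Yes, A is left-recursive

Direct left recursion occurs when N → N α for some non-terminal N (the right-hand side begins with the left-hand side itself).

A → A ;: LEFT RECURSIVE (starts with A)
A → P ;: starts with P
A → P: starts with P
P → ;: starts with ';'

The grammar has direct left recursion on: A.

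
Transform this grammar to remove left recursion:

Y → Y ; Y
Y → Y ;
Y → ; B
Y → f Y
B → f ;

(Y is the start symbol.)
Y → ; B Y'
Y → f Y Y'
Y' → ; Y Y'
Y' → ; Y'
Y' → ε
B → f ;

Y is directly left-recursive. The standard transformation for
  A → A α₁ | ... | A α_m | β₁ | ... | β_n
is
  A  → β₁ A' | ... | β_n A'
  A' → α₁ A' | ... | α_m A' | ε

Y → ; B becomes Y → ; B Y'
Y → f Y becomes Y → f Y Y'
Y → Y ; Y becomes Y' → ; Y Y'
Y → Y ; becomes Y' → ; Y'
Add Y' → ε

Productions for other non-terminals are unchanged:
  B → f ;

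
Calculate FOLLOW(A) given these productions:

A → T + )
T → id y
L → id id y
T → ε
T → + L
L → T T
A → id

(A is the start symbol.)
{ $ }

To compute FOLLOW(A), find every occurrence of A on a right-hand side N → α A β: add FIRST(β) \ {ε}, and if β is empty or nullable also add FOLLOW(N). Iterate to a fixed point.

A is the start symbol, so $ ∈ FOLLOW(A).
A does not occur on any right-hand side.

Taking the union: FOLLOW(A) = { $ }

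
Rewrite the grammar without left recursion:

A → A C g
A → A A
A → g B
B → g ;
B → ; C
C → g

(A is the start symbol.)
A → g B A'
A' → C g A'
A' → A A'
A' → ε
B → g ;
B → ; C
C → g

A is directly left-recursive. The standard transformation for
  A → A α₁ | ... | A α_m | β₁ | ... | β_n
is
  A  → β₁ A' | ... | β_n A'
  A' → α₁ A' | ... | α_m A' | ε

A → g B becomes A → g B A'
A → A C g becomes A' → C g A'
A → A A becomes A' → A A'
Add A' → ε

Productions for other non-terminals are unchanged:
  B → g ;
  B → ; C
  C → g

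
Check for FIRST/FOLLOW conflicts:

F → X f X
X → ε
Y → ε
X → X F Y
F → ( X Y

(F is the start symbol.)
Nullable non-terminals: X, Y.
FIRST sets used below: FIRST(X) = { '(', 'f', ε }, FIRST(F) = { '(', 'f' }

X: nullable alternative(s) X → ε; FOLLOW(X) = { $, '(', 'f' }
  X → ε: FIRST \ {ε} = { } — this is the only nullable alternative, skip
  X → X F Y: FIRST \ {ε} = { '(', 'f' } — overlaps FOLLOW(X) on { '(', 'f' }: CONFLICT
Y has a nullable alternative but only one production, so nothing to check.

F has no nullable alternative, so no FIRST/FOLLOW check is needed there.

So the grammar has 1 FIRST/FOLLOW conflict (marked CONFLICT above).

Answer: Yes. X → X F Y with FOLLOW(X) on { '(', 'f' }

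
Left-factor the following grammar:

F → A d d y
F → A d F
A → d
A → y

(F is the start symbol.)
Left-factoring transforms A → αβ₁ | αβ₂ into A → αA' and A' → β₁ | β₂
(α is the longest common prefix among the alternatives). Repeat until
no nonterminal has two alternatives with a common prefix.

Round 1: F has alternatives sharing prefix 'A d'. Introduce F': F → A d F'
  Add: F' → d y
  Add: F' → F

No remaining common prefixes — done.

Resulting grammar:
F → A d F'
F' → d y
F' → F
A → d
A → y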